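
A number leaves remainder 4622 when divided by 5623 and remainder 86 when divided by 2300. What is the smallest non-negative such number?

6009986

Write x = 4622 + 5623·k. Then 5623·k ≡ 86 − 4622 ≡ 64 (mod 2300).
Need 5623⁻¹ mod 2300. Extended Euclid on (2300, 1023):
2300 = 2*1023 + 254
1023 = 4*254 + 7
254 = 36*7 + 2
7 = 3*2 + 1
2 = 2*1 + 0
Back-substitute:
1 = 7 − 3·2
1 = −3·254 + 109·7
1 = 109·1023 − 439·254
1 = −439·2300 + 987·1023
5623⁻¹ ≡ 987 (mod 2300), so k ≡ 987·64 ≡ 1068 (mod 2300).
x = 4622 + 5623·1068 = 6009986.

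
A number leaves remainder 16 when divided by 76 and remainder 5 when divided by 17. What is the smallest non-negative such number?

396

Write x = 16 + 76·k. Then 76·k ≡ 5 − 16 ≡ 6 (mod 17).
Need 76⁻¹ mod 17. Extended Euclid on (17, 8):
17 = 2·8 + 1
8 = 8·1 + 0
Back-substitute:
1 = 17 − 2·8
76⁻¹ ≡ 15 (mod 17), so k ≡ 15·6 ≡ 5 (mod 17).
x = 16 + 76·5 = 396.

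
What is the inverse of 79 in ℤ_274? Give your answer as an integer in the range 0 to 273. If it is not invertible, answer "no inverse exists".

Apply the Euclidean algorithm to 274 and 79:
274 = 3×79 + 37
79 = 2×37 + 5
37 = 7×5 + 2
5 = 2×2 + 1
2 = 2×1 + 0
The gcd is 1. Working backward:
1 = 5 − 2·2
1 = −2·37 + 15·5
1 = 15·79 − 32·37
1 = −32·274 + 111·79
So 79·111 ≡ 1 (mod 274).

111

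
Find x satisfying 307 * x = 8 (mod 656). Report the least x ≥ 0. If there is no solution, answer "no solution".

312

First find gcd(307, 656):
656 = 2×307 + 42
307 = 7×42 + 13
42 = 3×13 + 3
13 = 4×3 + 1
3 = 3×1 + 0
gcd = 1, so a unique solution mod 656 exists.
Back-substitute for the Bézout coefficients:
1 = 13 − 4·3
1 = −4·42 + 13·13
1 = 13·307 − 95·42
1 = −95·656 + 203·307
So 307·(203) ≡ 1 (mod 656), giving 307⁻¹ ≡ 203.
x ≡ 307⁻¹·8 ≡ 203·8 ≡ 312 (mod 656).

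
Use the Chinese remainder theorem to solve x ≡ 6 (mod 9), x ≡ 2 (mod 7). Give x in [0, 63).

Write x = 6 + 9·k. Then 9·k ≡ 2 − 6 ≡ 3 (mod 7).
Need 9⁻¹ mod 7. Extended Euclid on (7, 2):
7 = 3·2 + 1
2 = 2·1 + 0
Back-substitute:
1 = 7 − 3·2
9⁻¹ ≡ 4 (mod 7), so k ≡ 4·3 ≡ 5 (mod 7).
x = 6 + 9·5 = 51.

51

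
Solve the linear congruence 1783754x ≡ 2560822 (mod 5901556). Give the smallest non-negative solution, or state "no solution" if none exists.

First find gcd(1783754, 5901556):
5901556 = 3×1783754 + 550294
1783754 = 3×550294 + 132872
550294 = 4×132872 + 18806
132872 = 7×18806 + 1230
18806 = 15×1230 + 356
1230 = 3×356 + 162
356 = 2×162 + 32
162 = 5×32 + 2
32 = 16×2 + 0
gcd = 2 and 2 | 2560822, so solutions exist. Divide through by 2: 891877x ≡ 1280411 (mod 2950778).
Now find 891877⁻¹ mod 2950778:
2950778 = 3·891877 + 275147
891877 = 3·275147 + 66436
275147 = 4·66436 + 9403
66436 = 7·9403 + 615
9403 = 15·615 + 178
615 = 3·178 + 81
178 = 2·81 + 16
81 = 5·16 + 1
16 = 16·1 + 0
Back-substitute:
1 = 81 − 5·16
1 = −5·178 + 11·81
1 = 11·615 − 38·178
1 = −38·9403 + 581·615
1 = 581·66436 − 4105·9403
1 = −4105·275147 + 17001·66436
1 = 17001·891877 − 55108·275147
1 = −55108·2950778 + 182325·891877
So 891877⁻¹ ≡ 182325 (mod 2950778).
Then x ≡ 182325·1280411 ≡ 134105 (mod 2950778); the smallest non-negative solution is x = 134105.

134105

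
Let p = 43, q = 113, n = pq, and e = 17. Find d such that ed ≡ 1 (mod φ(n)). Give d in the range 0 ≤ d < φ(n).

1937

φ(n) = (p−1)(q−1) = 42·112 = 4704.
Need d with 17·d ≡ 1 (mod 4704). Apply the extended Euclidean algorithm:
4704 = 276·17 + 12
17 = 1·12 + 5
12 = 2·5 + 2
5 = 2·2 + 1
2 = 2·1 + 0
Back-substitute:
1 = 5 − 2·2
1 = −2·12 + 5·5
1 = 5·17 − 7·12
1 = −7·4704 + 1937·17
So 17·1937 ≡ 1 (mod 4704), hence d = 1937.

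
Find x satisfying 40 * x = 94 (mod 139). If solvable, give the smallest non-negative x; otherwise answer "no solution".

51

First find gcd(40, 139):
139 = 3·40 + 19
40 = 2·19 + 2
19 = 9·2 + 1
2 = 2·1 + 0
gcd = 1, so a unique solution mod 139 exists.
Back-substitute for the Bézout coefficients:
1 = 19 − 9·2
1 = −9·40 + 19·19
1 = 19·139 − 66·40
So 40·(-66) ≡ 1 (mod 139), giving 40⁻¹ ≡ 73.
x ≡ 40⁻¹·94 ≡ 73·94 ≡ 51 (mod 139).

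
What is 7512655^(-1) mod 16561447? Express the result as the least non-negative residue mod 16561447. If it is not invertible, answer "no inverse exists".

gcd(16561447, 7512655) by repeated division:
16561447 = 2·7512655 + 1536137
7512655 = 4·1536137 + 1368107
1536137 = 1·1368107 + 168030
1368107 = 8·168030 + 23867
168030 = 7·23867 + 961
23867 = 24·961 + 803
961 = 1·803 + 158
803 = 5·158 + 13
158 = 12·13 + 2
13 = 6·2 + 1
2 = 2·1 + 0
Since gcd(7512655, 16561447) = 1, back-substitute to write 1 as a combination:
1 = 13 − 6·2
1 = −6·158 + 73·13
1 = 73·803 − 371·158
1 = −371·961 + 444·803
1 = 444·23867 − 11027·961
1 = −11027·168030 + 77633·23867
1 = 77633·1368107 − 632091·168030
1 = −632091·1536137 + 709724·1368107
1 = 709724·7512655 − 3470987·1536137
1 = −3470987·16561447 + 7651698·7512655
So 7512655·7651698 ≡ 1 (mod 16561447).

7651698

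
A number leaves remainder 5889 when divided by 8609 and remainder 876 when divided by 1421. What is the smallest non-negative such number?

10982364

Write x = 5889 + 8609·k. Then 8609·k ≡ 876 − 5889 ≡ 671 (mod 1421).
Need 8609⁻¹ mod 1421. Extended Euclid on (1421, 83):
1421 = 17*83 + 10
83 = 8*10 + 3
10 = 3*3 + 1
3 = 3*1 + 0
Back-substitute:
1 = 10 − 3·3
1 = −3·83 + 25·10
1 = 25·1421 − 428·83
8609⁻¹ ≡ 993 (mod 1421), so k ≡ 993·671 ≡ 1275 (mod 1421).
x = 5889 + 8609·1275 = 10982364.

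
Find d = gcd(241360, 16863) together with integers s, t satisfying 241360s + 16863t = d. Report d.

Apply Euclid's algorithm to 241360 and 16863:
241360 = 14×16863 + 5278
16863 = 3×5278 + 1029
5278 = 5×1029 + 133
1029 = 7×133 + 98
133 = 1×98 + 35
98 = 2×35 + 28
35 = 1×28 + 7
28 = 4×7 + 0
gcd(241360, 16863) = 7.
Back-substituting:
7 = 35 − 28
7 = −98 + 3·35
7 = 3·133 − 4·98
7 = −4·1029 + 31·133
7 = 31·5278 − 159·1029
7 = −159·16863 + 508·5278
7 = 508·241360 − 7271·16863
So 7 = (508)·241360 + (-7271)·16863.

7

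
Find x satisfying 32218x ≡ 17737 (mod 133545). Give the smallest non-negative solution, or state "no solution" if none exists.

11959

First find gcd(32218, 133545):
133545 = 4×32218 + 4673
32218 = 6×4673 + 4180
4673 = 1×4180 + 493
4180 = 8×493 + 236
493 = 2×236 + 21
236 = 11×21 + 5
21 = 4×5 + 1
5 = 5×1 + 0
gcd = 1, so a unique solution mod 133545 exists.
Back-substitute for the Bézout coefficients:
1 = 21 − 4·5
1 = −4·236 + 45·21
1 = 45·493 − 94·236
1 = −94·4180 + 797·493
1 = 797·4673 − 891·4180
1 = −891·32218 + 6143·4673
1 = 6143·133545 − 25463·32218
So 32218·(-25463) ≡ 1 (mod 133545), giving 32218⁻¹ ≡ 108082.
x ≡ 32218⁻¹·17737 ≡ 108082·17737 ≡ 11959 (mod 133545).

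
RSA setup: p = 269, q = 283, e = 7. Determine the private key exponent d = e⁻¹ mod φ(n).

53983

φ(n) = (p−1)(q−1) = 268·282 = 75576.
Need d with 7·d ≡ 1 (mod 75576). Apply the extended Euclidean algorithm:
75576 = 10796×7 + 4
7 = 1×4 + 3
4 = 1×3 + 1
3 = 3×1 + 0
Back-substitute:
1 = 4 − 3
1 = −7 + 2·4
1 = 2·75576 − 21593·7
So 7·(-21593) ≡ 1 (mod 75576), hence d ≡ -21593 ≡ 53983 (mod 75576).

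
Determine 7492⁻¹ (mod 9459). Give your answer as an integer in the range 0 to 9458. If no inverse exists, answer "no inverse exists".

6415

Extended Euclidean algorithm:
9459 = 1*7492 + 1967
7492 = 3*1967 + 1591
1967 = 1*1591 + 376
1591 = 4*376 + 87
376 = 4*87 + 28
87 = 3*28 + 3
28 = 9*3 + 1
3 = 3*1 + 0
gcd = 1, so the inverse exists. Back-substitute:
1 = 28 − 9·3
1 = −9·87 + 28·28
1 = 28·376 − 121·87
1 = −121·1591 + 512·376
1 = 512·1967 − 633·1591
1 = −633·7492 + 2411·1967
1 = 2411·9459 − 3044·7492
So 7492·(-3044) ≡ 1 (mod 9459), and -3044 ≡ 6415 (mod 9459).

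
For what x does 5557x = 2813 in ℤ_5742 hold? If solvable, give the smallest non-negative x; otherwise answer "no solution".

5075

First find gcd(5557, 5742):
5742 = 1*5557 + 185
5557 = 30*185 + 7
185 = 26*7 + 3
7 = 2*3 + 1
3 = 3*1 + 0
gcd = 1, so a unique solution mod 5742 exists.
Back-substitute for the Bézout coefficients:
1 = 7 − 2·3
1 = −2·185 + 53·7
1 = 53·5557 − 1592·185
1 = −1592·5742 + 1645·5557
So 5557·(1645) ≡ 1 (mod 5742), giving 5557⁻¹ ≡ 1645.
x ≡ 5557⁻¹·2813 ≡ 1645·2813 ≡ 5075 (mod 5742).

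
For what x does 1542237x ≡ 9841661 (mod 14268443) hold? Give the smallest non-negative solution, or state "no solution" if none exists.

10016931

First find gcd(1542237, 14268443):
14268443 = 9·1542237 + 388310
1542237 = 3·388310 + 377307
388310 = 1·377307 + 11003
377307 = 34·11003 + 3205
11003 = 3·3205 + 1388
3205 = 2·1388 + 429
1388 = 3·429 + 101
429 = 4·101 + 25
101 = 4·25 + 1
25 = 25·1 + 0
gcd = 1, so a unique solution mod 14268443 exists.
Back-substitute for the Bézout coefficients:
1 = 101 − 4·25
1 = −4·429 + 17·101
1 = 17·1388 − 55·429
1 = −55·3205 + 127·1388
1 = 127·11003 − 436·3205
1 = −436·377307 + 14951·11003
1 = 14951·388310 − 15387·377307
1 = −15387·1542237 + 61112·388310
1 = 61112·14268443 − 565395·1542237
So 1542237·(-565395) ≡ 1 (mod 14268443), giving 1542237⁻¹ ≡ 13703048.
x ≡ 1542237⁻¹·9841661 ≡ 13703048·9841661 ≡ 10016931 (mod 14268443).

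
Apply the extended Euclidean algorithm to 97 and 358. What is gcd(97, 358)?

1

Repeated division:
358 = 3×97 + 67
97 = 1×67 + 30
67 = 2×30 + 7
30 = 4×7 + 2
7 = 3×2 + 1
2 = 2×1 + 0
gcd(97, 358) = 1.
Working backward:
1 = 7 − 3·2
1 = −3·30 + 13·7
1 = 13·67 − 29·30
1 = −29·97 + 42·67
1 = 42·358 − 155·97
So 1 = (42)·358 + (-155)·97.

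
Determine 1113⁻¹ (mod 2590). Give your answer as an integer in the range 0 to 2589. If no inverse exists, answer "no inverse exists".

no inverse exists

Euclidean algorithm on 2590, 1113:
2590 = 2×1113 + 364
1113 = 3×364 + 21
364 = 17×21 + 7
21 = 3×7 + 0
Since gcd = 7 > 1, 1113 is not a unit mod 2590.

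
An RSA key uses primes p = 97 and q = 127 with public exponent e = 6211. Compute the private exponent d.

4267

φ(n) = (p−1)(q−1) = 96·126 = 12096.
Need d with 6211·d ≡ 1 (mod 12096). Apply the extended Euclidean algorithm:
12096 = 1*6211 + 5885
6211 = 1*5885 + 326
5885 = 18*326 + 17
326 = 19*17 + 3
17 = 5*3 + 2
3 = 1*2 + 1
2 = 2*1 + 0
Back-substitute:
1 = 3 − 2
1 = −17 + 6·3
1 = 6·326 − 115·17
1 = −115·5885 + 2076·326
1 = 2076·6211 − 2191·5885
1 = −2191·12096 + 4267·6211
So 6211·4267 ≡ 1 (mod 12096), hence d = 4267.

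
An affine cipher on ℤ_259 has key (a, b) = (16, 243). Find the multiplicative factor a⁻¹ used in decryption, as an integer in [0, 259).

Run Euclid on (259, 16):
259 = 16×16 + 3
16 = 5×3 + 1
3 = 3×1 + 0
Since gcd(16, 259) = 1, back-substitute to write 1 as a combination:
1 = 16 − 5·3
1 = −5·259 + 81·16
So 16·81 ≡ 1 (mod 259).

81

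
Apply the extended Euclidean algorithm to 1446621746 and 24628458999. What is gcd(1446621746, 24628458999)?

Euclidean algorithm:
24628458999 = 17·1446621746 + 35889317
1446621746 = 40·35889317 + 11049066
35889317 = 3·11049066 + 2742119
11049066 = 4·2742119 + 80590
2742119 = 34·80590 + 2059
80590 = 39·2059 + 289
2059 = 7·289 + 36
289 = 8·36 + 1
36 = 36·1 + 0
gcd(1446621746, 24628458999) = 1.
Express as a combination:
1 = 289 − 8·36
1 = −8·2059 + 57·289
1 = 57·80590 − 2231·2059
1 = −2231·2742119 + 75911·80590
1 = 75911·11049066 − 305875·2742119
1 = −305875·35889317 + 993536·11049066
1 = 993536·1446621746 − 40047315·35889317
1 = −40047315·24628458999 + 681797891·1446621746
So 1 = (-40047315)·24628458999 + (681797891)·1446621746.

1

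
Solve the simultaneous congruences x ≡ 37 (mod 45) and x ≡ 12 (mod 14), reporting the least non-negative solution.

82

Write x = 37 + 45·k. Then 45·k ≡ 12 − 37 ≡ 3 (mod 14).
Need 45⁻¹ mod 14. Extended Euclid on (14, 3):
14 = 4*3 + 2
3 = 1*2 + 1
2 = 2*1 + 0
Back-substitute:
1 = 3 − 2
1 = −14 + 5·3
45⁻¹ ≡ 5 (mod 14), so k ≡ 5·3 ≡ 1 (mod 14).
x = 37 + 45·1 = 82.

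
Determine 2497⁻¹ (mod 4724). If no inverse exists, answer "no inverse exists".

2397

gcd(4724, 2497) by repeated division:
4724 = 1*2497 + 2227
2497 = 1*2227 + 270
2227 = 8*270 + 67
270 = 4*67 + 2
67 = 33*2 + 1
2 = 2*1 + 0
Since gcd(2497, 4724) = 1, back-substitute to write 1 as a combination:
1 = 67 − 33·2
1 = −33·270 + 133·67
1 = 133·2227 − 1097·270
1 = −1097·2497 + 1230·2227
1 = 1230·4724 − 2327·2497
Hence 2497⁻¹ ≡ -2327 ≡ 2397 (mod 4724).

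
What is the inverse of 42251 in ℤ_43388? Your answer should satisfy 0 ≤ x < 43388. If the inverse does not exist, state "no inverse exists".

Apply the Euclidean algorithm to 43388 and 42251:
43388 = 1*42251 + 1137
42251 = 37*1137 + 182
1137 = 6*182 + 45
182 = 4*45 + 2
45 = 22*2 + 1
2 = 2*1 + 0
The gcd is 1. Working backward:
1 = 45 − 22·2
1 = −22·182 + 89·45
1 = 89·1137 − 556·182
1 = −556·42251 + 20661·1137
1 = 20661·43388 − 21217·42251
So 42251·(-21217) ≡ 1 (mod 43388), and -21217 ≡ 22171 (mod 43388).

22171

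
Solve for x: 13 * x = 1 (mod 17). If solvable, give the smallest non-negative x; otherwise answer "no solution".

4

First find gcd(13, 17):
17 = 1*13 + 4
13 = 3*4 + 1
4 = 4*1 + 0
gcd = 1, so a unique solution mod 17 exists.
Back-substitute for the Bézout coefficients:
1 = 13 − 3·4
1 = −3·17 + 4·13
So 13·(4) ≡ 1 (mod 17), giving 13⁻¹ ≡ 4.
x ≡ 13⁻¹·1 ≡ 4·1 ≡ 4 (mod 17).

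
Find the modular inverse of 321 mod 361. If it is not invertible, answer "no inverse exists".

9

Run Euclid on (361, 321):
361 = 1·321 + 40
321 = 8·40 + 1
40 = 40·1 + 0
The gcd is 1. Working backward:
1 = 321 − 8·40
1 = −8·361 + 9·321
So 321·9 ≡ 1 (mod 361).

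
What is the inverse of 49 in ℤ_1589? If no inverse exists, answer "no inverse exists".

no inverse exists

Euclidean algorithm on 1589, 49:
1589 = 32×49 + 21
49 = 2×21 + 7
21 = 3×7 + 0
gcd(49, 1589) = 7 ≠ 1, so 49 has no multiplicative inverse modulo 1589.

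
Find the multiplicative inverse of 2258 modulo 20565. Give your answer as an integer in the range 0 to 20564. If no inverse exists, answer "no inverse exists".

7532

gcd(20565, 2258) by repeated division:
20565 = 9×2258 + 243
2258 = 9×243 + 71
243 = 3×71 + 30
71 = 2×30 + 11
30 = 2×11 + 8
11 = 1×8 + 3
8 = 2×3 + 2
3 = 1×2 + 1
2 = 2×1 + 0
The gcd is 1. Working backward:
1 = 3 − 2
1 = −8 + 3·3
1 = 3·11 − 4·8
1 = −4·30 + 11·11
1 = 11·71 − 26·30
1 = −26·243 + 89·71
1 = 89·2258 − 827·243
1 = −827·20565 + 7532·2258
So 2258·7532 ≡ 1 (mod 20565).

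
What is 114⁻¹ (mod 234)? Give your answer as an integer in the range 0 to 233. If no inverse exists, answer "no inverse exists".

Compute gcd(114, 234):
234 = 2×114 + 6
114 = 19×6 + 0
The gcd is 6, not 1, hence no inverse exists.

no inverse exists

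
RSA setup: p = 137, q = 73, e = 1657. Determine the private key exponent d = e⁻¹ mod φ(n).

6985

φ(n) = (p−1)(q−1) = 136·72 = 9792.
Need d with 1657·d ≡ 1 (mod 9792). Apply the extended Euclidean algorithm:
9792 = 5·1657 + 1507
1657 = 1·1507 + 150
1507 = 10·150 + 7
150 = 21·7 + 3
7 = 2·3 + 1
3 = 3·1 + 0
Back-substitute:
1 = 7 − 2·3
1 = −2·150 + 43·7
1 = 43·1507 − 432·150
1 = −432·1657 + 475·1507
1 = 475·9792 − 2807·1657
So 1657·(-2807) ≡ 1 (mod 9792), hence d ≡ -2807 ≡ 6985 (mod 9792).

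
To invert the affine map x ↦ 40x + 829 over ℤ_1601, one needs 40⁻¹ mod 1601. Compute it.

1561

Extended Euclidean algorithm:
1601 = 40×40 + 1
40 = 40×1 + 0
The gcd is 1. Working backward:
1 = 1601 − 40·40
So 40·(-40) ≡ 1 (mod 1601), and -40 ≡ 1561 (mod 1601).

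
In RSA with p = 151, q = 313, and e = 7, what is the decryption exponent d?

φ(n) = (p−1)(q−1) = 150·312 = 46800.
Need d with 7·d ≡ 1 (mod 46800). Apply the extended Euclidean algorithm:
46800 = 6685·7 + 5
7 = 1·5 + 2
5 = 2·2 + 1
2 = 2·1 + 0
Back-substitute:
1 = 5 − 2·2
1 = −2·7 + 3·5
1 = 3·46800 − 20057·7
So 7·(-20057) ≡ 1 (mod 46800), hence d ≡ -20057 ≡ 26743 (mod 46800).

26743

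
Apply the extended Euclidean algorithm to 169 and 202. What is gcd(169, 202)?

1

Euclidean algorithm:
202 = 1·169 + 33
169 = 5·33 + 4
33 = 8·4 + 1
4 = 4·1 + 0
gcd(169, 202) = 1.
Back-substituting:
1 = 33 − 8·4
1 = −8·169 + 41·33
1 = 41·202 − 49·169
So 1 = (41)·202 + (-49)·169.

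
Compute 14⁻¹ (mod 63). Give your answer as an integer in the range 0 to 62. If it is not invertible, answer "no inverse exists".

no inverse exists

Compute gcd(14, 63):
63 = 4·14 + 7
14 = 2·7 + 0
gcd(14, 63) = 7 ≠ 1, so 14 has no multiplicative inverse modulo 63.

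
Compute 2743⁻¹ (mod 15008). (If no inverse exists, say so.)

13383

Extended Euclidean algorithm:
15008 = 5*2743 + 1293
2743 = 2*1293 + 157
1293 = 8*157 + 37
157 = 4*37 + 9
37 = 4*9 + 1
9 = 9*1 + 0
Since gcd(2743, 15008) = 1, back-substitute to write 1 as a combination:
1 = 37 − 4·9
1 = −4·157 + 17·37
1 = 17·1293 − 140·157
1 = −140·2743 + 297·1293
1 = 297·15008 − 1625·2743
So 2743·(-1625) ≡ 1 (mod 15008), and -1625 ≡ 13383 (mod 15008).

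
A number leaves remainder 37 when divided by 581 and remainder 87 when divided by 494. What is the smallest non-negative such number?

26763

Write x = 37 + 581·k. Then 581·k ≡ 87 − 37 ≡ 50 (mod 494).
Need 581⁻¹ mod 494. Extended Euclid on (494, 87):
494 = 5·87 + 59
87 = 1·59 + 28
59 = 2·28 + 3
28 = 9·3 + 1
3 = 3·1 + 0
Back-substitute:
1 = 28 − 9·3
1 = −9·59 + 19·28
1 = 19·87 − 28·59
1 = −28·494 + 159·87
581⁻¹ ≡ 159 (mod 494), so k ≡ 159·50 ≡ 46 (mod 494).
x = 37 + 581·46 = 26763.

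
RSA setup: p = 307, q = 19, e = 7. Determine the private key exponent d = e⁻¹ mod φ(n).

787

φ(n) = (p−1)(q−1) = 306·18 = 5508.
Need d with 7·d ≡ 1 (mod 5508). Apply the extended Euclidean algorithm:
5508 = 786·7 + 6
7 = 1·6 + 1
6 = 6·1 + 0
Back-substitute:
1 = 7 − 6
1 = −5508 + 787·7
So 7·787 ≡ 1 (mod 5508), hence d = 787.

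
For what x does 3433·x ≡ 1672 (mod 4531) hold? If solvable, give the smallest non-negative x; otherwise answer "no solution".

First find gcd(3433, 4531):
4531 = 1*3433 + 1098
3433 = 3*1098 + 139
1098 = 7*139 + 125
139 = 1*125 + 14
125 = 8*14 + 13
14 = 1*13 + 1
13 = 13*1 + 0
gcd = 1, so a unique solution mod 4531 exists.
Back-substitute for the Bézout coefficients:
1 = 14 − 13
1 = −125 + 9·14
1 = 9·139 − 10·125
1 = −10·1098 + 79·139
1 = 79·3433 − 247·1098
1 = −247·4531 + 326·3433
So 3433·(326) ≡ 1 (mod 4531), giving 3433⁻¹ ≡ 326.
x ≡ 3433⁻¹·1672 ≡ 326·1672 ≡ 1352 (mod 4531).

1352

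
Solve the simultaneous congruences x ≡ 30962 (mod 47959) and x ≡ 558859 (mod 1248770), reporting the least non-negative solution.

48929864999

Write x = 30962 + 47959·k. Then 47959·k ≡ 558859 − 30962 ≡ 527897 (mod 1248770).
Need 47959⁻¹ mod 1248770. Extended Euclid on (1248770, 47959):
1248770 = 26·47959 + 1836
47959 = 26·1836 + 223
1836 = 8·223 + 52
223 = 4·52 + 15
52 = 3·15 + 7
15 = 2·7 + 1
7 = 7·1 + 0
Back-substitute:
1 = 15 − 2·7
1 = −2·52 + 7·15
1 = 7·223 − 30·52
1 = −30·1836 + 247·223
1 = 247·47959 − 6452·1836
1 = −6452·1248770 + 167999·47959
47959⁻¹ ≡ 167999 (mod 1248770), so k ≡ 167999·527897 ≡ 1020243 (mod 1248770).
x = 30962 + 47959·1020243 = 48929864999.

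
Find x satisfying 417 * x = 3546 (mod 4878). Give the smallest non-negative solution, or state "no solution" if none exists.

570

First find gcd(417, 4878):
4878 = 11×417 + 291
417 = 1×291 + 126
291 = 2×126 + 39
126 = 3×39 + 9
39 = 4×9 + 3
9 = 3×3 + 0
gcd = 3 and 3 | 3546, so solutions exist. Divide through by 3: 139x ≡ 1182 (mod 1626).
Now find 139⁻¹ mod 1626:
1626 = 11×139 + 97
139 = 1×97 + 42
97 = 2×42 + 13
42 = 3×13 + 3
13 = 4×3 + 1
3 = 3×1 + 0
Back-substitute:
1 = 13 − 4·3
1 = −4·42 + 13·13
1 = 13·97 − 30·42
1 = −30·139 + 43·97
1 = 43·1626 − 503·139
So 139·(-503) ≡ 1 (mod 1626), i.e. 139⁻¹ ≡ 1123.
Then x ≡ 1123·1182 ≡ 570 (mod 1626); the smallest non-negative solution is x = 570.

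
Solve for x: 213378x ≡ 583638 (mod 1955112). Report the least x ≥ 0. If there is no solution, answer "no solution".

277879

First find gcd(213378, 1955112):
1955112 = 9×213378 + 34710
213378 = 6×34710 + 5118
34710 = 6×5118 + 4002
5118 = 1×4002 + 1116
4002 = 3×1116 + 654
1116 = 1×654 + 462
654 = 1×462 + 192
462 = 2×192 + 78
192 = 2×78 + 36
78 = 2×36 + 6
36 = 6×6 + 0
gcd = 6 and 6 | 583638, so solutions exist. Divide through by 6: 35563x ≡ 97273 (mod 325852).
Now find 35563⁻¹ mod 325852:
325852 = 9×35563 + 5785
35563 = 6×5785 + 853
5785 = 6×853 + 667
853 = 1×667 + 186
667 = 3×186 + 109
186 = 1×109 + 77
109 = 1×77 + 32
77 = 2×32 + 13
32 = 2×13 + 6
13 = 2×6 + 1
6 = 6×1 + 0
Back-substitute:
1 = 13 − 2·6
1 = −2·32 + 5·13
1 = 5·77 − 12·32
1 = −12·109 + 17·77
1 = 17·186 − 29·109
1 = −29·667 + 104·186
1 = 104·853 − 133·667
1 = −133·5785 + 902·853
1 = 902·35563 − 5545·5785
1 = −5545·325852 + 50807·35563
So 35563⁻¹ ≡ 50807 (mod 325852).
Then x ≡ 50807·97273 ≡ 277879 (mod 325852); the smallest non-negative solution is x = 277879.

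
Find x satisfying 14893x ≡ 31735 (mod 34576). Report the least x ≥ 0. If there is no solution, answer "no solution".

First find gcd(14893, 34576):
34576 = 2·14893 + 4790
14893 = 3·4790 + 523
4790 = 9·523 + 83
523 = 6·83 + 25
83 = 3·25 + 8
25 = 3·8 + 1
8 = 8·1 + 0
gcd = 1, so a unique solution mod 34576 exists.
Back-substitute for the Bézout coefficients:
1 = 25 − 3·8
1 = −3·83 + 10·25
1 = 10·523 − 63·83
1 = −63·4790 + 577·523
1 = 577·14893 − 1794·4790
1 = −1794·34576 + 4165·14893
So 14893·(4165) ≡ 1 (mod 34576), giving 14893⁻¹ ≡ 4165.
x ≡ 14893⁻¹·31735 ≡ 4165·31735 ≡ 26803 (mod 34576).

26803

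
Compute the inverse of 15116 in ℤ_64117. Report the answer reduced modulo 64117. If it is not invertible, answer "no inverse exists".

48215

Apply the Euclidean algorithm to 64117 and 15116:
64117 = 4·15116 + 3653
15116 = 4·3653 + 504
3653 = 7·504 + 125
504 = 4·125 + 4
125 = 31·4 + 1
4 = 4·1 + 0
gcd = 1, so the inverse exists. Back-substitute:
1 = 125 − 31·4
1 = −31·504 + 125·125
1 = 125·3653 − 906·504
1 = −906·15116 + 3749·3653
1 = 3749·64117 − 15902·15116
Hence 15116⁻¹ ≡ -15902 ≡ 48215 (mod 64117).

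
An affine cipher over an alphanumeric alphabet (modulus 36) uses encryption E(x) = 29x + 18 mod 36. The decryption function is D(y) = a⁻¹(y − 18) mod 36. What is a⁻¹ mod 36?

Extended Euclidean algorithm:
36 = 1*29 + 7
29 = 4*7 + 1
7 = 7*1 + 0
The gcd is 1. Working backward:
1 = 29 − 4·7
1 = −4·36 + 5·29
So 29·5 ≡ 1 (mod 36).

5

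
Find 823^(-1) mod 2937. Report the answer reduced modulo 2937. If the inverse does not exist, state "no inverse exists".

Run Euclid on (2937, 823):
2937 = 3*823 + 468
823 = 1*468 + 355
468 = 1*355 + 113
355 = 3*113 + 16
113 = 7*16 + 1
16 = 16*1 + 0
The gcd is 1. Working backward:
1 = 113 − 7·16
1 = −7·355 + 22·113
1 = 22·468 − 29·355
1 = −29·823 + 51·468
1 = 51·2937 − 182·823
So 823·(-182) ≡ 1 (mod 2937), and -182 ≡ 2755 (mod 2937).

2755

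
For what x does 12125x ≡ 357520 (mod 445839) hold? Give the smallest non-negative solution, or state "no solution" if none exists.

First find gcd(12125, 445839):
445839 = 36×12125 + 9339
12125 = 1×9339 + 2786
9339 = 3×2786 + 981
2786 = 2×981 + 824
981 = 1×824 + 157
824 = 5×157 + 39
157 = 4×39 + 1
39 = 39×1 + 0
gcd = 1, so a unique solution mod 445839 exists.
Back-substitute for the Bézout coefficients:
1 = 157 − 4·39
1 = −4·824 + 21·157
1 = 21·981 − 25·824
1 = −25·2786 + 71·981
1 = 71·9339 − 238·2786
1 = −238·12125 + 309·9339
1 = 309·445839 − 11362·12125
So 12125·(-11362) ≡ 1 (mod 445839), giving 12125⁻¹ ≡ 434477.
x ≡ 12125⁻¹·357520 ≡ 434477·357520 ≡ 342728 (mod 445839).

342728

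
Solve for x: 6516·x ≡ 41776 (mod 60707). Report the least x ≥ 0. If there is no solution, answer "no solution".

First find gcd(6516, 60707):
60707 = 9*6516 + 2063
6516 = 3*2063 + 327
2063 = 6*327 + 101
327 = 3*101 + 24
101 = 4*24 + 5
24 = 4*5 + 4
5 = 1*4 + 1
4 = 4*1 + 0
gcd = 1, so a unique solution mod 60707 exists.
Back-substitute for the Bézout coefficients:
1 = 5 − 4
1 = −24 + 5·5
1 = 5·101 − 21·24
1 = −21·327 + 68·101
1 = 68·2063 − 429·327
1 = −429·6516 + 1355·2063
1 = 1355·60707 − 12624·6516
So 6516·(-12624) ≡ 1 (mod 60707), giving 6516⁻¹ ≡ 48083.
x ≡ 6516⁻¹·41776 ≡ 48083·41776 ≡ 42192 (mod 60707).

42192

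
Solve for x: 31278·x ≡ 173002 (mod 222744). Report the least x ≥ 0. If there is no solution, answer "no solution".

gcd(31278, 222744):
222744 = 7·31278 + 3798
31278 = 8·3798 + 894
3798 = 4·894 + 222
894 = 4·222 + 6
222 = 37·6 + 0
gcd = 6, but 6 ∤ 173002, so the congruence has no solution.

no solution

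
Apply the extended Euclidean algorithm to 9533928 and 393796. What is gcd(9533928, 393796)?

Euclidean algorithm:
9533928 = 24·393796 + 82824
393796 = 4·82824 + 62500
82824 = 1·62500 + 20324
62500 = 3·20324 + 1528
20324 = 13·1528 + 460
1528 = 3·460 + 148
460 = 3·148 + 16
148 = 9·16 + 4
16 = 4·4 + 0
gcd(9533928, 393796) = 4.
Express as a combination:
4 = 148 − 9·16
4 = −9·460 + 28·148
4 = 28·1528 − 93·460
4 = −93·20324 + 1237·1528
4 = 1237·62500 − 3804·20324
4 = −3804·82824 + 5041·62500
4 = 5041·393796 − 23968·82824
4 = −23968·9533928 + 580273·393796
So 4 = (-23968)·9533928 + (580273)·393796.

4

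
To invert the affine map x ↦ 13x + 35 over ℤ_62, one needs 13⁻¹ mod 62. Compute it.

43

gcd(62, 13) by repeated division:
62 = 4×13 + 10
13 = 1×10 + 3
10 = 3×3 + 1
3 = 3×1 + 0
Since gcd(13, 62) = 1, back-substitute to write 1 as a combination:
1 = 10 − 3·3
1 = −3·13 + 4·10
1 = 4·62 − 19·13
Hence 13⁻¹ ≡ -19 ≡ 43 (mod 62).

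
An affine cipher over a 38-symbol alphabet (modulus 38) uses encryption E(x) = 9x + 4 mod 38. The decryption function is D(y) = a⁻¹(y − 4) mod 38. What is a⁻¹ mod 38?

17

Extended Euclidean algorithm:
38 = 4*9 + 2
9 = 4*2 + 1
2 = 2*1 + 0
Since gcd(9, 38) = 1, back-substitute to write 1 as a combination:
1 = 9 − 4·2
1 = −4·38 + 17·9
So 9·17 ≡ 1 (mod 38).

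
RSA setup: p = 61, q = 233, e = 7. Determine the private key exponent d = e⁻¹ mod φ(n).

φ(n) = (p−1)(q−1) = 60·232 = 13920.
Need d with 7·d ≡ 1 (mod 13920). Apply the extended Euclidean algorithm:
13920 = 1988·7 + 4
7 = 1·4 + 3
4 = 1·3 + 1
3 = 3·1 + 0
Back-substitute:
1 = 4 − 3
1 = −7 + 2·4
1 = 2·13920 − 3977·7
So 7·(-3977) ≡ 1 (mod 13920), hence d ≡ -3977 ≡ 9943 (mod 13920).

9943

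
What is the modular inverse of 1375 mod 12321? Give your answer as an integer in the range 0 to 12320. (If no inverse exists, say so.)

gcd(12321, 1375) by repeated division:
12321 = 8·1375 + 1321
1375 = 1·1321 + 54
1321 = 24·54 + 25
54 = 2·25 + 4
25 = 6·4 + 1
4 = 4·1 + 0
gcd = 1, so the inverse exists. Back-substitute:
1 = 25 − 6·4
1 = −6·54 + 13·25
1 = 13·1321 − 318·54
1 = −318·1375 + 331·1321
1 = 331·12321 − 2966·1375
Hence 1375⁻¹ ≡ -2966 ≡ 9355 (mod 12321).

9355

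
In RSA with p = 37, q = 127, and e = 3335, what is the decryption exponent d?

φ(n) = (p−1)(q−1) = 36·126 = 4536.
Need d with 3335·d ≡ 1 (mod 4536). Apply the extended Euclidean algorithm:
4536 = 1*3335 + 1201
3335 = 2*1201 + 933
1201 = 1*933 + 268
933 = 3*268 + 129
268 = 2*129 + 10
129 = 12*10 + 9
10 = 1*9 + 1
9 = 9*1 + 0
Back-substitute:
1 = 10 − 9
1 = −129 + 13·10
1 = 13·268 − 27·129
1 = −27·933 + 94·268
1 = 94·1201 − 121·933
1 = −121·3335 + 336·1201
1 = 336·4536 − 457·3335
So 3335·(-457) ≡ 1 (mod 4536), hence d ≡ -457 ≡ 4079 (mod 4536).

4079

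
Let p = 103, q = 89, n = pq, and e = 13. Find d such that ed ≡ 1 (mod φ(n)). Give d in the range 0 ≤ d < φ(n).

φ(n) = (p−1)(q−1) = 102·88 = 8976.
Need d with 13·d ≡ 1 (mod 8976). Apply the extended Euclidean algorithm:
8976 = 690·13 + 6
13 = 2·6 + 1
6 = 6·1 + 0
Back-substitute:
1 = 13 − 2·6
1 = −2·8976 + 1381·13
So 13·1381 ≡ 1 (mod 8976), hence d = 1381.

1381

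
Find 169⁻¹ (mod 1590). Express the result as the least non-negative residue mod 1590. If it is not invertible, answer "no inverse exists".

Extended Euclidean algorithm:
1590 = 9·169 + 69
169 = 2·69 + 31
69 = 2·31 + 7
31 = 4·7 + 3
7 = 2·3 + 1
3 = 3·1 + 0
gcd = 1, so the inverse exists. Back-substitute:
1 = 7 − 2·3
1 = −2·31 + 9·7
1 = 9·69 − 20·31
1 = −20·169 + 49·69
1 = 49·1590 − 461·169
Thus 169·(-461) ≡ 1 (mod 1590); reducing, -461 mod 1590 = 1129.

1129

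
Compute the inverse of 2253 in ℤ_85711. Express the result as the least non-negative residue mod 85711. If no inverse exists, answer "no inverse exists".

66271

Run Euclid on (85711, 2253):
85711 = 38*2253 + 97
2253 = 23*97 + 22
97 = 4*22 + 9
22 = 2*9 + 4
9 = 2*4 + 1
4 = 4*1 + 0
The gcd is 1. Working backward:
1 = 9 − 2·4
1 = −2·22 + 5·9
1 = 5·97 − 22·22
1 = −22·2253 + 511·97
1 = 511·85711 − 19440·2253
Thus 2253·(-19440) ≡ 1 (mod 85711); reducing, -19440 mod 85711 = 66271.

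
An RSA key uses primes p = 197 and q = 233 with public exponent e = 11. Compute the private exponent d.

φ(n) = (p−1)(q−1) = 196·232 = 45472.
Need d with 11·d ≡ 1 (mod 45472). Apply the extended Euclidean algorithm:
45472 = 4133·11 + 9
11 = 1·9 + 2
9 = 4·2 + 1
2 = 2·1 + 0
Back-substitute:
1 = 9 − 4·2
1 = −4·11 + 5·9
1 = 5·45472 − 20669·11
So 11·(-20669) ≡ 1 (mod 45472), hence d ≡ -20669 ≡ 24803 (mod 45472).

24803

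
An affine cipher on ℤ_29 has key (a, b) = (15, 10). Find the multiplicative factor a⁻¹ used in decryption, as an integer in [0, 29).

Apply the Euclidean algorithm to 29 and 15:
29 = 1·15 + 14
15 = 1·14 + 1
14 = 14·1 + 0
gcd = 1, so the inverse exists. Back-substitute:
1 = 15 − 14
1 = −29 + 2·15
So 15·2 ≡ 1 (mod 29).

2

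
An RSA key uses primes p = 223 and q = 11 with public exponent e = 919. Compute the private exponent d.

φ(n) = (p−1)(q−1) = 222·10 = 2220.
Need d with 919·d ≡ 1 (mod 2220). Apply the extended Euclidean algorithm:
2220 = 2×919 + 382
919 = 2×382 + 155
382 = 2×155 + 72
155 = 2×72 + 11
72 = 6×11 + 6
11 = 1×6 + 5
6 = 1×5 + 1
5 = 5×1 + 0
Back-substitute:
1 = 6 − 5
1 = −11 + 2·6
1 = 2·72 − 13·11
1 = −13·155 + 28·72
1 = 28·382 − 69·155
1 = −69·919 + 166·382
1 = 166·2220 − 401·919
So 919·(-401) ≡ 1 (mod 2220), hence d ≡ -401 ≡ 1819 (mod 2220).

1819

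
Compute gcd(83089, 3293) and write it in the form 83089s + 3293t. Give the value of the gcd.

1

Apply Euclid's algorithm to 83089 and 3293:
83089 = 25×3293 + 764
3293 = 4×764 + 237
764 = 3×237 + 53
237 = 4×53 + 25
53 = 2×25 + 3
25 = 8×3 + 1
3 = 3×1 + 0
gcd(83089, 3293) = 1.
Express as a combination:
1 = 25 − 8·3
1 = −8·53 + 17·25
1 = 17·237 − 76·53
1 = −76·764 + 245·237
1 = 245·3293 − 1056·764
1 = −1056·83089 + 26645·3293
So 1 = (-1056)·83089 + (26645)·3293.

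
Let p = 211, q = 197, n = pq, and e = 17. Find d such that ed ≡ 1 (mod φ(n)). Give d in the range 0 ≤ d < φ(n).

φ(n) = (p−1)(q−1) = 210·196 = 41160.
Need d with 17·d ≡ 1 (mod 41160). Apply the extended Euclidean algorithm:
41160 = 2421·17 + 3
17 = 5·3 + 2
3 = 1·2 + 1
2 = 2·1 + 0
Back-substitute:
1 = 3 − 2
1 = −17 + 6·3
1 = 6·41160 − 14527·17
So 17·(-14527) ≡ 1 (mod 41160), hence d ≡ -14527 ≡ 26633 (mod 41160).

26633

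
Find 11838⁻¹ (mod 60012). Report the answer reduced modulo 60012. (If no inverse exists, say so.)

no inverse exists

Compute gcd(11838, 60012):
60012 = 5×11838 + 822
11838 = 14×822 + 330
822 = 2×330 + 162
330 = 2×162 + 6
162 = 27×6 + 0
The gcd is 6, not 1, hence no inverse exists.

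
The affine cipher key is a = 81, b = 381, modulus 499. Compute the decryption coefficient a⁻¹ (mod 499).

Apply the Euclidean algorithm to 499 and 81:
499 = 6·81 + 13
81 = 6·13 + 3
13 = 4·3 + 1
3 = 3·1 + 0
The gcd is 1. Working backward:
1 = 13 − 4·3
1 = −4·81 + 25·13
1 = 25·499 − 154·81
So 81·(-154) ≡ 1 (mod 499), and -154 ≡ 345 (mod 499).

345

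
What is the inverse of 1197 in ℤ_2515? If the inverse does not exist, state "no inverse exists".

1933

Run Euclid on (2515, 1197):
2515 = 2·1197 + 121
1197 = 9·121 + 108
121 = 1·108 + 13
108 = 8·13 + 4
13 = 3·4 + 1
4 = 4·1 + 0
The gcd is 1. Working backward:
1 = 13 − 3·4
1 = −3·108 + 25·13
1 = 25·121 − 28·108
1 = −28·1197 + 277·121
1 = 277·2515 − 582·1197
So 1197·(-582) ≡ 1 (mod 2515), and -582 ≡ 1933 (mod 2515).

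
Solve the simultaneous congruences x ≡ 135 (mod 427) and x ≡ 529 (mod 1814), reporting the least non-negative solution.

695291

Write x = 135 + 427·k. Then 427·k ≡ 529 − 135 ≡ 394 (mod 1814).
Need 427⁻¹ mod 1814. Extended Euclid on (1814, 427):
1814 = 4·427 + 106
427 = 4·106 + 3
106 = 35·3 + 1
3 = 3·1 + 0
Back-substitute:
1 = 106 − 35·3
1 = −35·427 + 141·106
1 = 141·1814 − 599·427
427⁻¹ ≡ 1215 (mod 1814), so k ≡ 1215·394 ≡ 1628 (mod 1814).
x = 135 + 427·1628 = 695291.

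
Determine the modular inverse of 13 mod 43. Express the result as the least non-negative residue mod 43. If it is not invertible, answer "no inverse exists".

gcd(43, 13) by repeated division:
43 = 3×13 + 4
13 = 3×4 + 1
4 = 4×1 + 0
The gcd is 1. Working backward:
1 = 13 − 3·4
1 = −3·43 + 10·13
So 13·10 ≡ 1 (mod 43).

10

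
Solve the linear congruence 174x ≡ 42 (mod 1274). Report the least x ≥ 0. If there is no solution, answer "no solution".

154

First find gcd(174, 1274):
1274 = 7×174 + 56
174 = 3×56 + 6
56 = 9×6 + 2
6 = 3×2 + 0
gcd = 2 and 2 | 42, so solutions exist. Divide through by 2: 87x ≡ 21 (mod 637).
Now find 87⁻¹ mod 637:
637 = 7×87 + 28
87 = 3×28 + 3
28 = 9×3 + 1
3 = 3×1 + 0
Back-substitute:
1 = 28 − 9·3
1 = −9·87 + 28·28
1 = 28·637 − 205·87
So 87·(-205) ≡ 1 (mod 637), i.e. 87⁻¹ ≡ 432.
Then x ≡ 432·21 ≡ 154 (mod 637); the smallest non-negative solution is x = 154.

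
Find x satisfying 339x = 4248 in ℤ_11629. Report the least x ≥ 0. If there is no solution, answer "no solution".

630

First find gcd(339, 11629):
11629 = 34*339 + 103
339 = 3*103 + 30
103 = 3*30 + 13
30 = 2*13 + 4
13 = 3*4 + 1
4 = 4*1 + 0
gcd = 1, so a unique solution mod 11629 exists.
Back-substitute for the Bézout coefficients:
1 = 13 − 3·4
1 = −3·30 + 7·13
1 = 7·103 − 24·30
1 = −24·339 + 79·103
1 = 79·11629 − 2710·339
So 339·(-2710) ≡ 1 (mod 11629), giving 339⁻¹ ≡ 8919.
x ≡ 339⁻¹·4248 ≡ 8919·4248 ≡ 630 (mod 11629).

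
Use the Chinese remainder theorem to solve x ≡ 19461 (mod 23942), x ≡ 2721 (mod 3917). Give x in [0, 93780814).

Write x = 19461 + 23942·k. Then 23942·k ≡ 2721 − 19461 ≡ 2845 (mod 3917).
Need 23942⁻¹ mod 3917. Extended Euclid on (3917, 440):
3917 = 8×440 + 397
440 = 1×397 + 43
397 = 9×43 + 10
43 = 4×10 + 3
10 = 3×3 + 1
3 = 3×1 + 0
Back-substitute:
1 = 10 − 3·3
1 = −3·43 + 13·10
1 = 13·397 − 120·43
1 = −120·440 + 133·397
1 = 133·3917 − 1184·440
23942⁻¹ ≡ 2733 (mod 3917), so k ≡ 2733·2845 ≡ 140 (mod 3917).
x = 19461 + 23942·140 = 3371341.

3371341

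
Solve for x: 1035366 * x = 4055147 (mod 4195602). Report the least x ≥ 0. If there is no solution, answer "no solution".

gcd(1035366, 4195602):
4195602 = 4·1035366 + 54138
1035366 = 19·54138 + 6744
54138 = 8·6744 + 186
6744 = 36·186 + 48
186 = 3·48 + 42
48 = 1·42 + 6
42 = 7·6 + 0
gcd = 6, but 6 ∤ 4055147, so the congruence has no solution.

no solution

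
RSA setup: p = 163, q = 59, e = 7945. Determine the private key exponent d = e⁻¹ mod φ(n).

5161

φ(n) = (p−1)(q−1) = 162·58 = 9396.
Need d with 7945·d ≡ 1 (mod 9396). Apply the extended Euclidean algorithm:
9396 = 1*7945 + 1451
7945 = 5*1451 + 690
1451 = 2*690 + 71
690 = 9*71 + 51
71 = 1*51 + 20
51 = 2*20 + 11
20 = 1*11 + 9
11 = 1*9 + 2
9 = 4*2 + 1
2 = 2*1 + 0
Back-substitute:
1 = 9 − 4·2
1 = −4·11 + 5·9
1 = 5·20 − 9·11
1 = −9·51 + 23·20
1 = 23·71 − 32·51
1 = −32·690 + 311·71
1 = 311·1451 − 654·690
1 = −654·7945 + 3581·1451
1 = 3581·9396 − 4235·7945
So 7945·(-4235) ≡ 1 (mod 9396), hence d ≡ -4235 ≡ 5161 (mod 9396).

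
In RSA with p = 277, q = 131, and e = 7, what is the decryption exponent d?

φ(n) = (p−1)(q−1) = 276·130 = 35880.
Need d with 7·d ≡ 1 (mod 35880). Apply the extended Euclidean algorithm:
35880 = 5125·7 + 5
7 = 1·5 + 2
5 = 2·2 + 1
2 = 2·1 + 0
Back-substitute:
1 = 5 − 2·2
1 = −2·7 + 3·5
1 = 3·35880 − 15377·7
So 7·(-15377) ≡ 1 (mod 35880), hence d ≡ -15377 ≡ 20503 (mod 35880).

20503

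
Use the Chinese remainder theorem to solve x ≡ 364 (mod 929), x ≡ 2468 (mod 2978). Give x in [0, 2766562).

925648

Write x = 364 + 929·k. Then 929·k ≡ 2468 − 364 ≡ 2104 (mod 2978).
Need 929⁻¹ mod 2978. Extended Euclid on (2978, 929):
2978 = 3·929 + 191
929 = 4·191 + 165
191 = 1·165 + 26
165 = 6·26 + 9
26 = 2·9 + 8
9 = 1·8 + 1
8 = 8·1 + 0
Back-substitute:
1 = 9 − 8
1 = −26 + 3·9
1 = 3·165 − 19·26
1 = −19·191 + 22·165
1 = 22·929 − 107·191
1 = −107·2978 + 343·929
929⁻¹ ≡ 343 (mod 2978), so k ≡ 343·2104 ≡ 996 (mod 2978).
x = 364 + 929·996 = 925648.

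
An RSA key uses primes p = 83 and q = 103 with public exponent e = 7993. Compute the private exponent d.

2029

φ(n) = (p−1)(q−1) = 82·102 = 8364.
Need d with 7993·d ≡ 1 (mod 8364). Apply the extended Euclidean algorithm:
8364 = 1*7993 + 371
7993 = 21*371 + 202
371 = 1*202 + 169
202 = 1*169 + 33
169 = 5*33 + 4
33 = 8*4 + 1
4 = 4*1 + 0
Back-substitute:
1 = 33 − 8·4
1 = −8·169 + 41·33
1 = 41·202 − 49·169
1 = −49·371 + 90·202
1 = 90·7993 − 1939·371
1 = −1939·8364 + 2029·7993
So 7993·2029 ≡ 1 (mod 8364), hence d = 2029.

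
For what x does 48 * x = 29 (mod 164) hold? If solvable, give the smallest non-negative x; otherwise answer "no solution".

no solution

gcd(48, 164):
164 = 3·48 + 20
48 = 2·20 + 8
20 = 2·8 + 4
8 = 2·4 + 0
gcd = 4, but 4 ∤ 29, so the congruence has no solution.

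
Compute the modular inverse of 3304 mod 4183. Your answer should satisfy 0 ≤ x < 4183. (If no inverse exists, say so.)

Run Euclid on (4183, 3304):
4183 = 1·3304 + 879
3304 = 3·879 + 667
879 = 1·667 + 212
667 = 3·212 + 31
212 = 6·31 + 26
31 = 1·26 + 5
26 = 5·5 + 1
5 = 5·1 + 0
Since gcd(3304, 4183) = 1, back-substitute to write 1 as a combination:
1 = 26 − 5·5
1 = −5·31 + 6·26
1 = 6·212 − 41·31
1 = −41·667 + 129·212
1 = 129·879 − 170·667
1 = −170·3304 + 639·879
1 = 639·4183 − 809·3304
So 3304·(-809) ≡ 1 (mod 4183), and -809 ≡ 3374 (mod 4183).

3374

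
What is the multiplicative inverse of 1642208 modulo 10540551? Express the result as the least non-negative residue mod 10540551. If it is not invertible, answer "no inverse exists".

Extended Euclidean algorithm:
10540551 = 6×1642208 + 687303
1642208 = 2×687303 + 267602
687303 = 2×267602 + 152099
267602 = 1×152099 + 115503
152099 = 1×115503 + 36596
115503 = 3×36596 + 5715
36596 = 6×5715 + 2306
5715 = 2×2306 + 1103
2306 = 2×1103 + 100
1103 = 11×100 + 3
100 = 33×3 + 1
3 = 3×1 + 0
Since gcd(1642208, 10540551) = 1, back-substitute to write 1 as a combination:
1 = 100 − 33·3
1 = −33·1103 + 364·100
1 = 364·2306 − 761·1103
1 = −761·5715 + 1886·2306
1 = 1886·36596 − 12077·5715
1 = −12077·115503 + 38117·36596
1 = 38117·152099 − 50194·115503
1 = −50194·267602 + 88311·152099
1 = 88311·687303 − 226816·267602
1 = −226816·1642208 + 541943·687303
1 = 541943·10540551 − 3478474·1642208
Thus 1642208·(-3478474) ≡ 1 (mod 10540551); reducing, -3478474 mod 10540551 = 7062077.

7062077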